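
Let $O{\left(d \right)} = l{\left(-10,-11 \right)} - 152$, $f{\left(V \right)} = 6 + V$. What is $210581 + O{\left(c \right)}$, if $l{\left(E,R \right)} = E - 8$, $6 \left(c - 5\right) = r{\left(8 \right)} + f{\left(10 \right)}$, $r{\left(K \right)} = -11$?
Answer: $210411$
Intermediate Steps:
$c = \frac{35}{6}$ ($c = 5 + \frac{-11 + \left(6 + 10\right)}{6} = 5 + \frac{-11 + 16}{6} = 5 + \frac{1}{6} \cdot 5 = 5 + \frac{5}{6} = \frac{35}{6} \approx 5.8333$)
$l{\left(E,R \right)} = -8 + E$ ($l{\left(E,R \right)} = E - 8 = -8 + E$)
$O{\left(d \right)} = -170$ ($O{\left(d \right)} = \left(-8 - 10\right) - 152 = -18 - 152 = -170$)
$210581 + O{\left(c \right)} = 210581 - 170 = 210411$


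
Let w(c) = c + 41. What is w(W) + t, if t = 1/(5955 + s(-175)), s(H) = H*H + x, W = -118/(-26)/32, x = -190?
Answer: 311407633/7569120 ≈ 41.142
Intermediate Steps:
W = 59/416 (W = -118*(-1/26)*(1/32) = (59/13)*(1/32) = 59/416 ≈ 0.14183)
s(H) = -190 + H² (s(H) = H*H - 190 = H² - 190 = -190 + H²)
w(c) = 41 + c
t = 1/36390 (t = 1/(5955 + (-190 + (-175)²)) = 1/(5955 + (-190 + 30625)) = 1/(5955 + 30435) = 1/36390 ≈ 2.7480e-5)
w(W) + t = (41 + 59/416) + 1/36390 = 17115/416 + 1/36390 = 311407633/7569120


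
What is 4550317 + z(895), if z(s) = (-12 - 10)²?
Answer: 4550801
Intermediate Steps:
z(s) = 484 (z(s) = (-22)² = 484)
4550317 + z(895) = 4550317 + 484 = 4550801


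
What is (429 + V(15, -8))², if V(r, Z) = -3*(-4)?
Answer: 194481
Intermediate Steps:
V(r, Z) = 12
(429 + V(15, -8))² = (429 + 12)² = 441² = 194481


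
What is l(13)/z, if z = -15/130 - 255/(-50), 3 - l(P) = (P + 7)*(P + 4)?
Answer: -21905/324 ≈ -67.608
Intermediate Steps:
l(P) = 3 - (4 + P)*(7 + P) (l(P) = 3 - (P + 7)*(P + 4) = 3 - (7 + P)*(4 + P) = 3 - (4 + P)*(7 + P))
z = 324/65 (z = -15*1/130 - 255*(-1/50) = -3/26 + 51/10 = 324/65 ≈ 4.9846)
l(13)/z = (-25 - 1*13**2 - 11*13)/(324/65) = (-25 - 1*169 - 143)*(65/324) = (-25 - 169 - 143)*(65/324) = -337*65/324 = -21905/324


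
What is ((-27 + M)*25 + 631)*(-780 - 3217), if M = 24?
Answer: -2222332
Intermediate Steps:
((-27 + M)*25 + 631)*(-780 - 3217) = ((-27 + 24)*25 + 631)*(-780 - 3217) = (-3*25 + 631)*(-3997) = (-75 + 631)*(-3997) = 556*(-3997) = -2222332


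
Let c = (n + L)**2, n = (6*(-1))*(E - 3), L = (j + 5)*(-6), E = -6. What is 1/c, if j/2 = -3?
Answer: 1/3600 ≈ 0.00027778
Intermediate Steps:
j = -6 (j = 2*(-3) = -6)
L = 6 (L = (-6 + 5)*(-6) = -1*(-6) = 6)
n = 54 (n = (6*(-1))*(-6 - 3) = -6*(-9) = 54)
c = 3600 (c = (54 + 6)**2 = 60**2 = 3600)
1/c = 1/3600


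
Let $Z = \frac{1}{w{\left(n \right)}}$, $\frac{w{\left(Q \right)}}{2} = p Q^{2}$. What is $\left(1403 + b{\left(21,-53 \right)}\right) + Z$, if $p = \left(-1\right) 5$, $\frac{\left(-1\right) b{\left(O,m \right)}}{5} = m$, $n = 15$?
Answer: $\frac{3752999}{2250} \approx 1668.0$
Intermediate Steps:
$b{\left(O,m \right)} = - 5 m$
$p = -5$
$w{\left(Q \right)} = - 10 Q^{2}$ ($w{\left(Q \right)} = 2 \left(- 5 Q^{2}\right) = - 10 Q^{2}$)
$Z = - \frac{1}{2250}$ ($Z = \frac{1}{\left(-10\right) 15^{2}} = \frac{1}{\left(-10\right) 225} = \frac{1}{-2250} = - \frac{1}{2250} \approx -0.00044444$)
$\left(1403 + b{\left(21,-53 \right)}\right) + Z = \left(1403 - -265\right) - \frac{1}{2250} = \left(1403 + 265\right) - \frac{1}{2250} = 1668 - \frac{1}{2250} = \frac{3752999}{2250}$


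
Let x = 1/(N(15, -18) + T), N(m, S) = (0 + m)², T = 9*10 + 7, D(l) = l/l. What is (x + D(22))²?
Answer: 104329/103684 ≈ 1.0062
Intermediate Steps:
D(l) = 1
T = 97 (T = 90 + 7 = 97)
N(m, S) = m²
x = 1/322 (x = 1/(15² + 97) = 1/(225 + 97) = 1/322 ≈ 0.0031056)
(x + D(22))² = (1/322 + 1)² = (323/322)² = 104329/103684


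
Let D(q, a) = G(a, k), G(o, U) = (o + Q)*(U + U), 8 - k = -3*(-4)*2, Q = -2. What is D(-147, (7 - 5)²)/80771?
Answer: -64/80771 ≈ -0.00079236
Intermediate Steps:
k = -16 (k = 8 - (-3*(-4))*2 = 8 - 12*2 = 8 - 1*24 = 8 - 24 = -16)
G(o, U) = 2*U*(-2 + o) (G(o, U) = (o - 2)*(U + U) = (-2 + o)*(2*U) = 2*U*(-2 + o))
D(q, a) = 64 - 32*a (D(q, a) = 2*(-16)*(-2 + a) = 64 - 32*a)
D(-147, (7 - 5)²)/80771 = (64 - 32*(7 - 5)²)/80771 = (64 - 32*2²)*(1/80771) = (64 - 32*4)*(1/80771) = (64 - 128)*(1/80771) = -64*1/80771 = -64/80771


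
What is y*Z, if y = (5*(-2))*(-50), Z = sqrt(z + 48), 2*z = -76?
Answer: 500*sqrt(10) ≈ 1581.1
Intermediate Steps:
z = -38 (z = (1/2)*(-76) = -38)
Z = sqrt(10) (Z = sqrt(-38 + 48) = sqrt(10) ≈ 3.1623)
y = 500 (y = -10*(-50) = 500)
y*Z = 500*sqrt(10)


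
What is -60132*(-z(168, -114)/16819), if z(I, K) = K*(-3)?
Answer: 20565144/16819 ≈ 1222.7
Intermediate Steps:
z(I, K) = -3*K
-60132*(-z(168, -114)/16819) = -60132/((-16819/((-3*(-114))))) = -60132/((-16819/342)) = -60132/((-16819*1/342)) = -60132/(-16819/342) = -60132*(-342/16819) = 20565144/16819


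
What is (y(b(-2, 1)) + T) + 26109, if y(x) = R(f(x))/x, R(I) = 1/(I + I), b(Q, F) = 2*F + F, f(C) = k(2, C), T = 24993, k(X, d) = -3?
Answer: 919835/18 ≈ 51102.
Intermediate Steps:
f(C) = -3
b(Q, F) = 3*F
R(I) = 1/(2*I)
y(x) = -1/(6*x) (y(x) = ((½)/(-3))/x = ((½)*(-⅓))/x = -1/(6*x))
(y(b(-2, 1)) + T) + 26109 = (-1/(6*(3*1)) + 24993) + 26109 = (-⅙/3 + 24993) + 26109 = (-⅙*⅓ + 24993) + 26109 = (-1/18 + 24993) + 26109 = 449873/18 + 26109 = 919835/18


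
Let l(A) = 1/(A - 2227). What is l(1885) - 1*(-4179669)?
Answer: 1429446797/342 ≈ 4.1797e+6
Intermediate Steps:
l(A) = 1/(-2227 + A)
l(1885) - 1*(-4179669) = 1/(-2227 + 1885) - 1*(-4179669) = 1/(-342) + 4179669 = -1/342 + 4179669 = 1429446797/342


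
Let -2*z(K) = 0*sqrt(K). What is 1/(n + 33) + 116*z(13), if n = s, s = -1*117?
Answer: -1/84 ≈ -0.011905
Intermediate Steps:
s = -117
n = -117
z(K) = 0 (z(K) = -0*sqrt(K) = -1/2*0 = 0)
1/(n + 33) + 116*z(13) = 1/(-117 + 33) + 116*0 = 1/(-84) + 0 = -1/84 + 0 = -1/84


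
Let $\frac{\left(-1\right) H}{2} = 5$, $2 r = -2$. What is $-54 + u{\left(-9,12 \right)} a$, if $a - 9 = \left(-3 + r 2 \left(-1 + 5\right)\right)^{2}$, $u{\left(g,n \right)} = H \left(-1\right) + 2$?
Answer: $1506$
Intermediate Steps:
$r = -1$ ($r = \frac{1}{2} \left(-2\right) = -1$)
$H = -10$ ($H = \left(-2\right) 5 = -10$)
$u{\left(g,n \right)} = 12$ ($u{\left(g,n \right)} = \left(-10\right) \left(-1\right) + 2 = 10 + 2 = 12$)
$a = 130$ ($a = 9 + \left(-3 - 2 \left(-1 + 5\right)\right)^{2} = 9 + \left(-3 - 2 \cdot 4\right)^{2} = 9 + \left(-3 - 8\right)^{2} = 9 + \left(-11\right)^{2} = 9 + 121 = 130$)
$-54 + u{\left(-9,12 \right)} a = -54 + 12 \cdot 130 = -54 + 1560 = 1506$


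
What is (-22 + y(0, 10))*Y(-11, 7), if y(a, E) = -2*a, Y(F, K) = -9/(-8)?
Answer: -99/4 ≈ -24.750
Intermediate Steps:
Y(F, K) = 9/8 (Y(F, K) = -9*(-1/8) = 9/8)
(-22 + y(0, 10))*Y(-11, 7) = (-22 - 2*0)*(9/8) = (-22 + 0)*(9/8) = -22*9/8 = -99/4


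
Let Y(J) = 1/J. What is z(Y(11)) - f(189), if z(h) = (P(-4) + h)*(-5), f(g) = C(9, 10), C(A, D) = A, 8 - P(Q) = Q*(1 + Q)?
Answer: 116/11 ≈ 10.545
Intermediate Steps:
P(Q) = 8 - Q*(1 + Q)
f(g) = 9
z(h) = 20 - 5*h (z(h) = ((8 - 1*(-4) - 1*(-4)**2) + h)*(-5) = ((8 + 4 - 1*16) + h)*(-5) = ((8 + 4 - 16) + h)*(-5) = (-4 + h)*(-5) = 20 - 5*h)
z(Y(11)) - f(189) = (20 - 5/11) - 1*9 = (20 - 5*1/11) - 9 = (20 - 5/11) - 9 = 215/11 - 9 = 116/11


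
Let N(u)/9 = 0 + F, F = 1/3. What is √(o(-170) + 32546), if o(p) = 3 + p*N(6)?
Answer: √32039 ≈ 178.99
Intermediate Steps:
F = ⅓ ≈ 0.33333
N(u) = 3 (N(u) = 9*(0 + ⅓) = 9*(⅓) = 3)
o(p) = 3 + 3*p (o(p) = 3 + p*3 = 3 + 3*p)
√(o(-170) + 32546) = √((3 + 3*(-170)) + 32546) = √((3 - 510) + 32546) = √(-507 + 32546) = √32039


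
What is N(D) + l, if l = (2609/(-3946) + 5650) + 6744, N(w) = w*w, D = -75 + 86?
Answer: 49381581/3946 ≈ 12514.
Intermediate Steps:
D = 11
N(w) = w**2
l = 48904115/3946 (l = (2609*(-1/3946) + 5650) + 6744 = (-2609/3946 + 5650) + 6744 = 22292291/3946 + 6744 = 48904115/3946 ≈ 12393.)
N(D) + l = 11**2 + 48904115/3946 = 121 + 48904115/3946 = 49381581/3946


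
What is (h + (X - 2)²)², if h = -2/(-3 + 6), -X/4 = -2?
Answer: 11236/9 ≈ 1248.4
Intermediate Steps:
X = 8 (X = -4*(-2) = 8)
h = -⅔ (h = -2/3 = -2*⅓ = -⅔ ≈ -0.66667)
(h + (X - 2)²)² = (-⅔ + (8 - 2)²)² = (-⅔ + 6²)² = (-⅔ + 36)² = (106/3)² = 11236/9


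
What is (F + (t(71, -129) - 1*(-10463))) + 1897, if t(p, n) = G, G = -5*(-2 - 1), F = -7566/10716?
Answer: 22100489/1786 ≈ 12374.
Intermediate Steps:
F = -1261/1786 (F = -7566*1/10716 = -1261/1786 ≈ -0.70605)
G = 15 (G = -5*(-3) = 15)
t(p, n) = 15
(F + (t(71, -129) - 1*(-10463))) + 1897 = (-1261/1786 + (15 - 1*(-10463))) + 1897 = (-1261/1786 + (15 + 10463)) + 1897 = (-1261/1786 + 10478) + 1897 = 18712447/1786 + 1897 = 22100489/1786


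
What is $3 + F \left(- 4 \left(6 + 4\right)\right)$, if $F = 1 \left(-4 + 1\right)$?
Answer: $123$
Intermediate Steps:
$F = -3$ ($F = 1 \left(-3\right) = -3$)
$3 + F \left(- 4 \left(6 + 4\right)\right) = 3 - 3 \left(- 4 \left(6 + 4\right)\right) = 3 - 3 \left(\left(-4\right) 10\right) = 3 - -120 = 3 + 120 = 123$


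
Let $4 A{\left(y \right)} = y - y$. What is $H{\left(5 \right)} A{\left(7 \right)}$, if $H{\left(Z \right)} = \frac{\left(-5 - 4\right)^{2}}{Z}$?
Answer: $0$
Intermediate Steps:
$A{\left(y \right)} = 0$ ($A{\left(y \right)} = \frac{y - y}{4} = \frac{1}{4} \cdot 0 = 0$)
$H{\left(Z \right)} = \frac{81}{Z}$ ($H{\left(Z \right)} = \frac{\left(-9\right)^{2}}{Z} = \frac{81}{Z}$)
$H{\left(5 \right)} A{\left(7 \right)} = \frac{81}{5} \cdot 0 = 0$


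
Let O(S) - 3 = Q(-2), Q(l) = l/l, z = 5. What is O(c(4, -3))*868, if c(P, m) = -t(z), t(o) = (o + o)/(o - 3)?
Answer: 3472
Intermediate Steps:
t(o) = 2*o/(-3 + o) (t(o) = (2*o)/(-3 + o) = 2*o/(-3 + o))
Q(l) = 1
c(P, m) = -5 (c(P, m) = -2*5/(-3 + 5) = -2*5/2 = -1*5 = -5)
O(S) = 4 (O(S) = 3 + 1 = 4)
O(c(4, -3))*868 = 4*868 = 3472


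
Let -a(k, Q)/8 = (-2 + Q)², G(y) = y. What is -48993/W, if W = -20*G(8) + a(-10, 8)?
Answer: 6999/64 ≈ 109.36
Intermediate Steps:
a(k, Q) = -8*(-2 + Q)²
W = -448 (W = -20*8 - 8*(-2 + 8)² = -160 - 8*6² = -160 - 8*36 = -160 - 288 = -448)
-48993/W = -48993/(-448) = -48993*(-1/448) = 6999/64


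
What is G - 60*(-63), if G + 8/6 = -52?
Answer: 11180/3 ≈ 3726.7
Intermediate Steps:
G = -160/3 (G = -4/3 - 52 = -160/3 ≈ -53.333)
G - 60*(-63) = -160/3 - 60*(-63) = -160/3 + 3780 = 11180/3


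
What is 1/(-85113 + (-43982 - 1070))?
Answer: -1/130165 ≈ -7.6826e-6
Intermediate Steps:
1/(-85113 + (-43982 - 1070)) = 1/(-85113 - 45052) = 1/(-130165) = -1/130165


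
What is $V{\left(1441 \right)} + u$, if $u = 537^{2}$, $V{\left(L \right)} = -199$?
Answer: $288170$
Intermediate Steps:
$u = 288369$
$V{\left(1441 \right)} + u = -199 + 288369 = 288170$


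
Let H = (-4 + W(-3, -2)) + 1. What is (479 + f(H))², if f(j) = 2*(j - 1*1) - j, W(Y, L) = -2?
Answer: 222784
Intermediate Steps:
H = -5 (H = (-4 - 2) + 1 = -6 + 1 = -5)
f(j) = -2 + j (f(j) = 2*(j - 1) - j = 2*(-1 + j) - j = (-2 + 2*j) - j = -2 + j)
(479 + f(H))² = (479 + (-2 - 5))² = (479 - 7)² = 472² = 222784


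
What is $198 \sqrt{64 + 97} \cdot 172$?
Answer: $34056 \sqrt{161} \approx 4.3212 \cdot 10^{5}$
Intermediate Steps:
$198 \sqrt{64 + 97} \cdot 172 = 198 \sqrt{161} \cdot 172 = 34056 \sqrt{161}$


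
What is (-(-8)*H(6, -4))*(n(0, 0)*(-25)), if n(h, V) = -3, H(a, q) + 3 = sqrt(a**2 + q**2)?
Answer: -1800 + 1200*sqrt(13) ≈ 2526.7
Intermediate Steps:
H(a, q) = -3 + sqrt(a**2 + q**2)
(-(-8)*H(6, -4))*(n(0, 0)*(-25)) = (-(-8)*(-3 + sqrt(6**2 + (-4)**2)))*(-3*(-25)) = -(-8)*(-3 + sqrt(36 + 16))*75 = -(-8)*(-3 + sqrt(52))*75 = -(-8)*(-3 + 2*sqrt(13))*75 = -2*(12 - 8*sqrt(13))*75 = (-24 + 16*sqrt(13))*75 = -1800 + 1200*sqrt(13)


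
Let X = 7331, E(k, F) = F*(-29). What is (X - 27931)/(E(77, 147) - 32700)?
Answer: 20600/36963 ≈ 0.55731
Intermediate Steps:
E(k, F) = -29*F
(X - 27931)/(E(77, 147) - 32700) = (7331 - 27931)/(-29*147 - 32700) = -20600/(-4263 - 32700) = -20600/(-36963) = -20600*(-1/36963) = 20600/36963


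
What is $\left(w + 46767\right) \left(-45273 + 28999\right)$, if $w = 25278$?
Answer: $-1172460330$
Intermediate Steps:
$\left(w + 46767\right) \left(-45273 + 28999\right) = \left(25278 + 46767\right) \left(-45273 + 28999\right) = 72045 \left(-16274\right) = -1172460330$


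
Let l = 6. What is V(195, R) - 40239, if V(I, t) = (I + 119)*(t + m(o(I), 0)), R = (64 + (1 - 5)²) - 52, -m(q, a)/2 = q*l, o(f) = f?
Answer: -766207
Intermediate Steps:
m(q, a) = -12*q (m(q, a) = -2*q*6 = -12*q)
R = 28 (R = (64 + (-4)²) - 52 = (64 + 16) - 52 = 80 - 52 = 28)
V(I, t) = (119 + I)*(t - 12*I) (V(I, t) = (I + 119)*(t - 12*I) = (119 + I)*(t - 12*I))
V(195, R) - 40239 = (-1428*195 - 12*195² + 119*28 + 195*28) - 40239 = (-278460 - 12*38025 + 3332 + 5460) - 40239 = (-278460 - 456300 + 3332 + 5460) - 40239 = -725968 - 40239 = -766207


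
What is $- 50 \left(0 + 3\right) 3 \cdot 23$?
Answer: $-10350$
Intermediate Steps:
$- 50 \left(0 + 3\right) 3 \cdot 23 = - 50 \cdot 3 \cdot 3 \cdot 23 = \left(-50\right) 9 \cdot 23 = \left(-450\right) 23 = -10350$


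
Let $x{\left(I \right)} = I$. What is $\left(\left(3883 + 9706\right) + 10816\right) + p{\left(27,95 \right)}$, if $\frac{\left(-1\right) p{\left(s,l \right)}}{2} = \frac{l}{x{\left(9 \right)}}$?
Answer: $\frac{219455}{9} \approx 24384.0$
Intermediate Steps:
$p{\left(s,l \right)} = - \frac{2 l}{9}$ ($p{\left(s,l \right)} = - 2 \frac{l}{9} = - \frac{2 l}{9}$)
$\left(\left(3883 + 9706\right) + 10816\right) + p{\left(27,95 \right)} = \left(\left(3883 + 9706\right) + 10816\right) - \frac{190}{9} = \left(13589 + 10816\right) - \frac{190}{9} = 24405 - \frac{190}{9} = \frac{219455}{9}$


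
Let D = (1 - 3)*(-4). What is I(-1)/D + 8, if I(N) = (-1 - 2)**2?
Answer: 73/8 ≈ 9.1250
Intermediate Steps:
D = 8 (D = -2*(-4) = 8)
I(N) = 9 (I(N) = (-3)**2 = 9)
I(-1)/D + 8 = 9/8 + 8 = 73/8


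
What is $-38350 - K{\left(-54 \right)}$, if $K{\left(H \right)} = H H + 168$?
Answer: $-41434$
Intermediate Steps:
$K{\left(H \right)} = 168 + H^{2}$ ($K{\left(H \right)} = H^{2} + 168 = 168 + H^{2}$)
$-38350 - K{\left(-54 \right)} = -38350 - \left(168 + \left(-54\right)^{2}\right) = -38350 - \left(168 + 2916\right) = -38350 - 3084 = -41434$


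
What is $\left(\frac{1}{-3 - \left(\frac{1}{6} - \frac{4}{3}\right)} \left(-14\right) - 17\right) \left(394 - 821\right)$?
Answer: $\frac{43981}{11} \approx 3998.3$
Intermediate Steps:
$\left(\frac{1}{-3 - \left(\frac{1}{6} - \frac{4}{3}\right)} \left(-14\right) - 17\right) \left(394 - 821\right) = \left(\frac{1}{-3 - - \frac{7}{6}} \left(-14\right) - 17\right) \left(394 - 821\right) = \left(\frac{1}{-3 + \left(- \frac{1}{6} + \frac{4}{3}\right)} \left(-14\right) - 17\right) \left(394 - 821\right) = \left(\frac{1}{-3 + \frac{7}{6}} \left(-14\right) - 17\right) \left(-427\right) = \left(\frac{1}{- \frac{11}{6}} \left(-14\right) - 17\right) \left(-427\right) = \left(\left(- \frac{6}{11}\right) \left(-14\right) - 17\right) \left(-427\right) = \left(\frac{84}{11} - 17\right) \left(-427\right) = \left(- \frac{103}{11}\right) \left(-427\right) = \frac{43981}{11}$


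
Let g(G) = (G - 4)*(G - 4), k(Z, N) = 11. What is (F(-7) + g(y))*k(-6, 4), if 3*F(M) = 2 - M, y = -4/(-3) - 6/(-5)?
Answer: 12749/225 ≈ 56.662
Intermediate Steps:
y = 38/15 (y = -4*(-⅓) - 6*(-⅕) = 4/3 + 6/5 = 38/15 ≈ 2.5333)
F(M) = ⅔ - M/3 (F(M) = (2 - M)/3 = ⅔ - M/3)
g(G) = (-4 + G)² (g(G) = (-4 + G)*(-4 + G) = (-4 + G)²)
(F(-7) + g(y))*k(-6, 4) = ((⅔ - ⅓*(-7)) + (-4 + 38/15)²)*11 = ((⅔ + 7/3) + (-22/15)²)*11 = (3 + 484/225)*11 = (1159/225)*11 = 12749/225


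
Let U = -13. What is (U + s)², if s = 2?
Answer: 121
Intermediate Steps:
(U + s)² = (-13 + 2)² = (-11)² = 121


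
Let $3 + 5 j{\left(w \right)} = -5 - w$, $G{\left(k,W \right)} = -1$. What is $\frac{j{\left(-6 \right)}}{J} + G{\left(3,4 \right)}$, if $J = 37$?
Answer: $- \frac{187}{185} \approx -1.0108$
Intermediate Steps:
$j{\left(w \right)} = - \frac{8}{5} - \frac{w}{5}$ ($j{\left(w \right)} = - \frac{3}{5} + \frac{-5 - w}{5} = - \frac{3}{5} - \left(1 + \frac{w}{5}\right) = - \frac{8}{5} - \frac{w}{5}$)
$\frac{j{\left(-6 \right)}}{J} + G{\left(3,4 \right)} = \frac{- \frac{8}{5} - - \frac{6}{5}}{37} - 1 = \frac{- \frac{8}{5} + \frac{6}{5}}{37} - 1 = \frac{1}{37} \left(- \frac{2}{5}\right) - 1 = - \frac{2}{185} - 1 = - \frac{187}{185}$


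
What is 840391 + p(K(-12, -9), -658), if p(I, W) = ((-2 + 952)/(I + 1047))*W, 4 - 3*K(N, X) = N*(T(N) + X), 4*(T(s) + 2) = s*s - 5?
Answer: 41152369/49 ≈ 8.3984e+5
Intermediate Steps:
T(s) = -13/4 + s²/4 (T(s) = -2 + (s*s - 5)/4 = -2 + (s² - 5)/4 = -2 + (-5 + s²)/4 = -2 + (-5/4 + s²/4) = -13/4 + s²/4)
K(N, X) = 4/3 - N*(-13/4 + X + N²/4)/3 (K(N, X) = 4/3 - N*((-13/4 + N²/4) + X)/3 = 4/3 - N*(-13/4 + X + N²/4)/3)
p(I, W) = 950*W/(1047 + I) (p(I, W) = (950/(1047 + I))*W = 950*W/(1047 + I))
840391 + p(K(-12, -9), -658) = 840391 + 950*(-658)/(1047 + (4/3 - ⅓*(-12)*(-9) - 1/12*(-12)*(-13 + (-12)²))) = 840391 + 950*(-658)/(1047 + (4/3 - 36 - 1/12*(-12)*(-13 + 144))) = 840391 + 950*(-658)/(1047 + (4/3 - 36 - 1/12*(-12)*131)) = 840391 + 950*(-658)/(1047 + (4/3 - 36 + 131)) = 840391 + 950*(-658)/(1047 + 289/3) = 840391 + 950*(-658)/(3430/3) = 840391 + 950*(-658)*(3/3430) = 840391 - 26790/49 = 41152369/49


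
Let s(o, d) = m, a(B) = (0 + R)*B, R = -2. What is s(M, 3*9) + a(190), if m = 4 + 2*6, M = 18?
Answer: -364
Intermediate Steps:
a(B) = -2*B (a(B) = (0 - 2)*B = -2*B)
m = 16 (m = 4 + 12 = 16)
s(o, d) = 16
s(M, 3*9) + a(190) = 16 - 2*190 = 16 - 380 = -364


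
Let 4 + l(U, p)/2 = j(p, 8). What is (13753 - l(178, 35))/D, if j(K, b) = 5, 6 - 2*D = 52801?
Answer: -27502/52795 ≈ -0.52092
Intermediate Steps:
D = -52795/2 (D = 3 - ½*52801 = 3 - 52801/2 = -52795/2 ≈ -26398.)
l(U, p) = 2 (l(U, p) = -8 + 2*5 = -8 + 10 = 2)
(13753 - l(178, 35))/D = (13753 - 1*2)/(-52795/2) = (13753 - 2)*(-2/52795) = 13751*(-2/52795) = -27502/52795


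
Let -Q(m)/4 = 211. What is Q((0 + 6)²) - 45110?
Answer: -45954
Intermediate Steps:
Q(m) = -844 (Q(m) = -4*211 = -844)
Q((0 + 6)²) - 45110 = -844 - 45110 = -45954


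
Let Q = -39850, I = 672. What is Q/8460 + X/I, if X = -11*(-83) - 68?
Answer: -327175/94752 ≈ -3.4530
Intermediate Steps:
X = 845 (X = 913 - 68 = 845)
Q/8460 + X/I = -39850/8460 + 845/672 = -39850*1/8460 + 845*(1/672) = -3985/846 + 845/672 = -327175/94752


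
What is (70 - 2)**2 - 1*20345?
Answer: -15721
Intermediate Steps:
(70 - 2)**2 - 1*20345 = 68**2 - 20345 = 4624 - 20345 = -15721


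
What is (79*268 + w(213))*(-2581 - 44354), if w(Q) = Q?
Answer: -1003704975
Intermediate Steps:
(79*268 + w(213))*(-2581 - 44354) = (79*268 + 213)*(-2581 - 44354) = (21172 + 213)*(-46935) = 21385*(-46935) = -1003704975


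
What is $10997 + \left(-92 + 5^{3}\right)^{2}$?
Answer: $12086$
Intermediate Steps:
$10997 + \left(-92 + 5^{3}\right)^{2} = 10997 + \left(-92 + 125\right)^{2} = 10997 + 33^{2} = 10997 + 1089 = 12086$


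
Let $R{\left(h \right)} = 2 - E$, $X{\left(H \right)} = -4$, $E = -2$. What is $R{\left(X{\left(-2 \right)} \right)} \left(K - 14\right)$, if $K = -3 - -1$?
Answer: $-64$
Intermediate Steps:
$R{\left(h \right)} = 4$ ($R{\left(h \right)} = 2 - -2 = 2 + 2 = 4$)
$K = -2$ ($K = -3 + 1 = -2$)
$R{\left(X{\left(-2 \right)} \right)} \left(K - 14\right) = 4 \left(-2 - 14\right) = 4 \left(-16\right) = -64$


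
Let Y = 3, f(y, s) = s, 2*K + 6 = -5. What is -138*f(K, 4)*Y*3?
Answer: -4968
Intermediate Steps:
K = -11/2 (K = -3 + (1/2)*(-5) = -3 - 5/2 = -11/2 ≈ -5.5000)
-138*f(K, 4)*Y*3 = -138*4*3*3 = -1656*3 = -138*36 = -4968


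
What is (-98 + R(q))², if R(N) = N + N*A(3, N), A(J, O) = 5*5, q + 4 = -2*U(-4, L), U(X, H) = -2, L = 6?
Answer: 9604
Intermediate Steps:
q = 0 (q = -4 - 2*(-2) = -4 + 4 = 0)
A(J, O) = 25
R(N) = 26*N (R(N) = N + N*25 = N + 25*N = 26*N)
(-98 + R(q))² = (-98 + 26*0)² = (-98 + 0)² = (-98)² = 9604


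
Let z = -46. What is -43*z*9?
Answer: 17802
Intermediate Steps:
-43*z*9 = -43*(-46)*9 = -(-1978)*9 = -1*(-17802) = 17802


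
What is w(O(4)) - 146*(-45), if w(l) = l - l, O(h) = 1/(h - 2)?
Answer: 6570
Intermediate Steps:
O(h) = 1/(-2 + h)
w(l) = 0
w(O(4)) - 146*(-45) = 0 - 146*(-45) = 0 + 6570 = 6570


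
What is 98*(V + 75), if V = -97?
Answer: -2156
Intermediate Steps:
98*(V + 75) = 98*(-97 + 75) = 98*(-22) = -2156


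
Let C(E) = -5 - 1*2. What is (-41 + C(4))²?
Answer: 2304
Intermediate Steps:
C(E) = -7 (C(E) = -5 - 2 = -7)
(-41 + C(4))² = (-41 - 7)² = (-48)² = 2304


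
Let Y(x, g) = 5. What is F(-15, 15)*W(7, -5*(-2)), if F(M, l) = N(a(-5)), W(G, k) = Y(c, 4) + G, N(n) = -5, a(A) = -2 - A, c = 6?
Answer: -60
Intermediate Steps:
W(G, k) = 5 + G
F(M, l) = -5
F(-15, 15)*W(7, -5*(-2)) = -5*(5 + 7) = -5*12 = -60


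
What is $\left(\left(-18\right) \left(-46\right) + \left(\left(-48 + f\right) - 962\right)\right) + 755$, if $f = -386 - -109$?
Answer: $296$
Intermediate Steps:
$f = -277$ ($f = -386 + 109 = -277$)
$\left(\left(-18\right) \left(-46\right) + \left(\left(-48 + f\right) - 962\right)\right) + 755 = \left(\left(-18\right) \left(-46\right) - 1287\right) + 755 = \left(828 - 1287\right) + 755 = -459 + 755 = 296$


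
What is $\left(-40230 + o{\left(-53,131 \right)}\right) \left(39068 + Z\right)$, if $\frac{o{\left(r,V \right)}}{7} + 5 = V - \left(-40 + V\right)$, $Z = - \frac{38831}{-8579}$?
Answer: $- \frac{13403100071955}{8579} \approx -1.5623 \cdot 10^{9}$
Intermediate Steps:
$Z = \frac{38831}{8579}$ ($Z = \left(-38831\right) \left(- \frac{1}{8579}\right) = \frac{38831}{8579} \approx 4.5263$)
$o{\left(r,V \right)} = 245$ ($o{\left(r,V \right)} = -35 + 7 \left(V - \left(-40 + V\right)\right) = -35 + 7 \cdot 40 = -35 + 280 = 245$)
$\left(-40230 + o{\left(-53,131 \right)}\right) \left(39068 + Z\right) = \left(-40230 + 245\right) \left(39068 + \frac{38831}{8579}\right) = \left(-39985\right) \frac{335203203}{8579} = - \frac{13403100071955}{8579}$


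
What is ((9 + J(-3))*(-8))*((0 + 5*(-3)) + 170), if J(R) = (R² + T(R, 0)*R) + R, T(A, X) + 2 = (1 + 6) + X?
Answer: 0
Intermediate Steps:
T(A, X) = 5 + X (T(A, X) = -2 + ((1 + 6) + X) = -2 + (7 + X) = 5 + X)
J(R) = R² + 6*R (J(R) = (R² + (5 + 0)*R) + R = (R² + 5*R) + R = R² + 6*R)
((9 + J(-3))*(-8))*((0 + 5*(-3)) + 170) = ((9 - 3*(6 - 3))*(-8))*((0 + 5*(-3)) + 170) = ((9 - 3*3)*(-8))*((0 - 15) + 170) = ((9 - 9)*(-8))*(-15 + 170) = (0*(-8))*155 = 0*155 = 0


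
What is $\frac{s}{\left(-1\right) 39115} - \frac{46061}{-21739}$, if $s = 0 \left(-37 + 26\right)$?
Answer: $\frac{46061}{21739} \approx 2.1188$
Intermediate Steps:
$s = 0$ ($s = 0 \left(-11\right) = 0$)
$\frac{s}{\left(-1\right) 39115} - \frac{46061}{-21739} = \frac{0}{\left(-1\right) 39115} - \frac{46061}{-21739} = \frac{0}{-39115} - - \frac{46061}{21739} = 0 \left(- \frac{1}{39115}\right) + \frac{46061}{21739} = 0 + \frac{46061}{21739} = \frac{46061}{21739}$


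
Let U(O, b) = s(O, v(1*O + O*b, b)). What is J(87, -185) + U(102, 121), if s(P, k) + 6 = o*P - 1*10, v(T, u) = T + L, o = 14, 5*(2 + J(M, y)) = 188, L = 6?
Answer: 7238/5 ≈ 1447.6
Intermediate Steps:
J(M, y) = 178/5 (J(M, y) = -2 + (1/5)*188 = -2 + 188/5 = 178/5)
v(T, u) = 6 + T (v(T, u) = T + 6 = 6 + T)
s(P, k) = -16 + 14*P (s(P, k) = -6 + (14*P - 1*10) = -6 + (14*P - 10) = -6 + (-10 + 14*P) = -16 + 14*P)
U(O, b) = -16 + 14*O
J(87, -185) + U(102, 121) = 178/5 + (-16 + 14*102) = 178/5 + (-16 + 1428) = 178/5 + 1412 = 7238/5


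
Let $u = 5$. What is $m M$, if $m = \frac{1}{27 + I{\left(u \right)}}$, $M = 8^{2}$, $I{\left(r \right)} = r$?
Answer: $2$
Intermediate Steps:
$M = 64$
$m = \frac{1}{32}$ ($m = \frac{1}{27 + 5} = \frac{1}{32} \approx 0.03125$)
$m M = \frac{1}{32} \cdot 64 = 2$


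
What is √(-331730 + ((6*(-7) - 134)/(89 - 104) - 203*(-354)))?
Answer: 2*I*√14616915/15 ≈ 509.76*I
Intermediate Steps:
√(-331730 + ((6*(-7) - 134)/(89 - 104) - 203*(-354))) = √(-331730 + ((-42 - 134)/(-15) + 71862)) = √(-331730 + (-176*(-1/15) + 71862)) = √(-331730 + (176/15 + 71862)) = √(-331730 + 1078106/15) = √(-3897844/15) = 2*I*√14616915/15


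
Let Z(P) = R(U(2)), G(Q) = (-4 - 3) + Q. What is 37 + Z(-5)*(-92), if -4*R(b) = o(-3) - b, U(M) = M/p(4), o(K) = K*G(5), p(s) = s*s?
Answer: 1377/8 ≈ 172.13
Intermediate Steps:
G(Q) = -7 + Q
p(s) = s**2
o(K) = -2*K (o(K) = K*(-7 + 5) = K*(-2) = -2*K)
U(M) = M/16 (U(M) = M/(4**2) = M/16)
R(b) = -3/2 + b/4 (R(b) = -(-2*(-3) - b)/4 = -(6 - b)/4 = -3/2 + b/4)
Z(P) = -47/32 (Z(P) = -3/2 + ((1/16)*2)/4 = -3/2 + (1/4)*(1/8) = -3/2 + 1/32 = -47/32)
37 + Z(-5)*(-92) = 37 - 47/32*(-92) = 37 + 1081/8 = 1377/8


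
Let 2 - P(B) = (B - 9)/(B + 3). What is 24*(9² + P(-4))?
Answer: 1680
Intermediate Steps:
P(B) = 2 - (-9 + B)/(3 + B) (P(B) = 2 - (B - 9)/(B + 3) = 2 - (-9 + B)/(3 + B))
24*(9² + P(-4)) = 24*(9² + (15 - 4)/(3 - 4)) = 24*(81 + 11/(-1)) = 24*(81 - 1*11) = 24*(81 - 11) = 24*70 = 1680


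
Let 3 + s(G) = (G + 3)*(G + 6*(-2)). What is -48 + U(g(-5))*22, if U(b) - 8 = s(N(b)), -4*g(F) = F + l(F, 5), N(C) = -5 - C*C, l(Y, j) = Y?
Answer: 34255/8 ≈ 4281.9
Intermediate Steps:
N(C) = -5 - C**2
g(F) = -F/2 (g(F) = -(F + F)/4 = -F/2)
s(G) = -3 + (-12 + G)*(3 + G) (s(G) = -3 + (G + 3)*(G + 6*(-2)) = -3 + (3 + G)*(G - 12) = -3 + (3 + G)*(-12 + G) = -3 + (-12 + G)*(3 + G))
U(b) = 14 + (-5 - b**2)**2 + 9*b**2 (U(b) = 8 + (-39 + (-5 - b**2)**2 - 9*(-5 - b**2)) = 8 + (-39 + (-5 - b**2)**2 + (45 + 9*b**2)) = 8 + (6 + (-5 - b**2)**2 + 9*b**2) = 14 + (-5 - b**2)**2 + 9*b**2)
-48 + U(g(-5))*22 = -48 + (39 + (-1/2*(-5))**4 + 19*(-1/2*(-5))**2)*22 = -48 + (39 + (5/2)**4 + 19*(5/2)**2)*22 = -48 + (39 + 625/16 + 19*(25/4))*22 = -48 + (39 + 625/16 + 475/4)*22 = -48 + (3149/16)*22 = -48 + 34639/8 = 34255/8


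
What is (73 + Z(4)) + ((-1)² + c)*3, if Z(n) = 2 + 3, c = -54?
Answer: -81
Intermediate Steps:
Z(n) = 5
(73 + Z(4)) + ((-1)² + c)*3 = (73 + 5) + ((-1)² - 54)*3 = 78 + (1 - 54)*3 = 78 - 53*3 = 78 - 159 = -81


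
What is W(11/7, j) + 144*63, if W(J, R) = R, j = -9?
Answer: 9063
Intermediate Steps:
W(11/7, j) + 144*63 = -9 + 144*63 = -9 + 9072 = 9063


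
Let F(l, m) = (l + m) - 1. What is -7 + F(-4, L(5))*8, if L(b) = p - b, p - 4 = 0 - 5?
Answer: -95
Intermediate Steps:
p = -1 (p = 4 + (0 - 5) = 4 - 5 = -1)
L(b) = -1 - b
F(l, m) = -1 + l + m
-7 + F(-4, L(5))*8 = -7 + (-1 - 4 + (-1 - 1*5))*8 = -7 + (-1 - 4 + (-1 - 5))*8 = -7 + (-1 - 4 - 6)*8 = -7 - 11*8 = -7 - 88 = -95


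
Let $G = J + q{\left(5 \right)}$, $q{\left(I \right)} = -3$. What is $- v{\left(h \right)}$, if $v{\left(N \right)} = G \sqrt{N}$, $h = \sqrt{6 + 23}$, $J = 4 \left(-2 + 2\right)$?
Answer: $3 \sqrt[4]{29} \approx 6.9618$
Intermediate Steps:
$J = 0$ ($J = 4 \cdot 0 = 0$)
$G = -3$ ($G = 0 - 3 = -3$)
$h = \sqrt{29} \approx 5.3852$
$v{\left(N \right)} = - 3 \sqrt{N}$
$- v{\left(h \right)} = - \left(-3\right) \sqrt{\sqrt{29}} = - \left(-3\right) \sqrt[4]{29} = 3 \sqrt[4]{29}$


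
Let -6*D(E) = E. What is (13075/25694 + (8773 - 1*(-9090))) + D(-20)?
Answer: 1377211931/77082 ≈ 17867.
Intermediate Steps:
D(E) = -E/6
(13075/25694 + (8773 - 1*(-9090))) + D(-20) = (13075/25694 + (8773 - 1*(-9090))) - 1/6*(-20) = (13075*(1/25694) + (8773 + 9090)) + 10/3 = (13075/25694 + 17863) + 10/3 = 458984997/25694 + 10/3 = 1377211931/77082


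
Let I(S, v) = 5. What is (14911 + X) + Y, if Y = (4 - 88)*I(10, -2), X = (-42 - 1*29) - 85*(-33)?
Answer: 17225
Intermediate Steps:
X = 2734 (X = (-42 - 29) + 2805 = -71 + 2805 = 2734)
Y = -420 (Y = (4 - 88)*5 = -84*5 = -420)
(14911 + X) + Y = (14911 + 2734) - 420 = 17645 - 420 = 17225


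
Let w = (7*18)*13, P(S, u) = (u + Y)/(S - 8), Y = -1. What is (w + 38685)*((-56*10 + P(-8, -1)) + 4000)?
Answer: 1109729283/8 ≈ 1.3872e+8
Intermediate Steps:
P(S, u) = (-1 + u)/(-8 + S) (P(S, u) = (u - 1)/(S - 8) = (-1 + u)/(-8 + S))
w = 1638 (w = 126*13 = 1638)
(w + 38685)*((-56*10 + P(-8, -1)) + 4000) = (1638 + 38685)*((-56*10 + (-1 - 1)/(-8 - 8)) + 4000) = 40323*((-560 - 2/(-16)) + 4000) = 40323*((-560 - 1/16*(-2)) + 4000) = 40323*((-560 + 1/8) + 4000) = 40323*(-4479/8 + 4000) = 40323*(27521/8) = 1109729283/8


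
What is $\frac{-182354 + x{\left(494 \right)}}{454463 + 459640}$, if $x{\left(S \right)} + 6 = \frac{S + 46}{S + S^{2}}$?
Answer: $- \frac{495472114}{2483617851} \approx -0.1995$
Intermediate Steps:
$x{\left(S \right)} = -6 + \frac{46 + S}{S + S^{2}}$ ($x{\left(S \right)} = -6 + \frac{S + 46}{S + S^{2}} = -6 + \frac{46 + S}{S + S^{2}}$)
$\frac{-182354 + x{\left(494 \right)}}{454463 + 459640} = \frac{-182354 + \frac{46 - 6 \cdot 494^{2} - 2470}{494 \left(1 + 494\right)}}{454463 + 459640} = \frac{-182354 + \frac{46 - 1464216 - 2470}{494 \cdot 495}}{914103} = \left(-182354 + \frac{1}{494} \cdot \frac{1}{495} \left(46 - 1464216 - 2470\right)\right) \frac{1}{914103} = \left(-182354 + \frac{1}{494} \cdot \frac{1}{495} \left(-1466640\right)\right) \frac{1}{914103} = \left(-182354 - \frac{16296}{2717}\right) \frac{1}{914103} = \left(- \frac{495472114}{2717}\right) \frac{1}{914103} = - \frac{495472114}{2483617851}$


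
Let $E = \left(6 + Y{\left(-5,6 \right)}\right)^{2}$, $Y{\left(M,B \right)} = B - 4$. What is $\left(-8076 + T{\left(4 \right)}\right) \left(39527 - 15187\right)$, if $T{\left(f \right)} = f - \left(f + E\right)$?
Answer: $-198127600$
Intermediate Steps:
$Y{\left(M,B \right)} = -4 + B$
$E = 64$ ($E = \left(6 + \left(-4 + 6\right)\right)^{2} = \left(6 + 2\right)^{2} = 8^{2} = 64$)
$T{\left(f \right)} = -64$ ($T{\left(f \right)} = f - \left(f + 64\right) = f - \left(64 + f\right) = -64$)
$\left(-8076 + T{\left(4 \right)}\right) \left(39527 - 15187\right) = \left(-8076 - 64\right) \left(39527 - 15187\right) = \left(-8140\right) 24340 = -198127600$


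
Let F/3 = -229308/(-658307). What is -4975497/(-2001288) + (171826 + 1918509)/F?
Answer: 229495011856628549/114727837176 ≈ 2.0003e+6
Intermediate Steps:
F = 687924/658307 (F = 3*(-229308/(-658307)) = 3*(-229308*(-1/658307)) = 3*(229308/658307) = 687924/658307 ≈ 1.0450)
-4975497/(-2001288) + (171826 + 1918509)/F = -4975497/(-2001288) + (171826 + 1918509)/(687924/658307) = -4975497*(-1/2001288) + 2090335*(658307/687924) = 1658499/667096 + 1376082162845/687924 = 229495011856628549/114727837176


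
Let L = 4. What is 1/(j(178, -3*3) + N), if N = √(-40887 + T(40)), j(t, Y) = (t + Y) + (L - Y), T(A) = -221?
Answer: 91/37116 - I*√10277/37116 ≈ 0.0024518 - 0.0027313*I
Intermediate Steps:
j(t, Y) = 4 + t (j(t, Y) = (t + Y) + (4 - Y) = (Y + t) + (4 - Y) = 4 + t)
N = 2*I*√10277 (N = √(-40887 - 221) = √(-41108) = 2*I*√10277 ≈ 202.75*I)
1/(j(178, -3*3) + N) = 1/((4 + 178) + 2*I*√10277) = 1/(182 + 2*I*√10277)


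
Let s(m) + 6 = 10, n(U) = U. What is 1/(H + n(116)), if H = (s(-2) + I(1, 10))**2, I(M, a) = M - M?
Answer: 1/132 ≈ 0.0075758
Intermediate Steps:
I(M, a) = 0
s(m) = 4 (s(m) = -6 + 10 = 4)
H = 16 (H = (4 + 0)**2 = 4**2 = 16)
1/(H + n(116)) = 1/(16 + 116) = 1/132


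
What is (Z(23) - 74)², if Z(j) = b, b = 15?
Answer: 3481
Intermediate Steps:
Z(j) = 15
(Z(23) - 74)² = (15 - 74)² = (-59)² = 3481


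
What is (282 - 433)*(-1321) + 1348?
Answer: 200819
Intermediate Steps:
(282 - 433)*(-1321) + 1348 = -151*(-1321) + 1348 = 199471 + 1348 = 200819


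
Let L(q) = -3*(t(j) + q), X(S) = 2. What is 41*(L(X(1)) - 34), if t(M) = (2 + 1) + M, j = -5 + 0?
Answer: -1394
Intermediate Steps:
j = -5
t(M) = 3 + M
L(q) = 6 - 3*q (L(q) = -3*((3 - 5) + q) = -3*(-2 + q) = 6 - 3*q)
41*(L(X(1)) - 34) = 41*((6 - 3*2) - 34) = 41*((6 - 6) - 34) = 41*(0 - 34) = 41*(-34) = -1394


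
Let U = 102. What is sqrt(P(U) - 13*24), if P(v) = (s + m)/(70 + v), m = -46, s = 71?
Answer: I*sqrt(2306477)/86 ≈ 17.659*I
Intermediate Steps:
P(v) = 25/(70 + v) (P(v) = (71 - 46)/(70 + v) = 25/(70 + v))
sqrt(P(U) - 13*24) = sqrt(25/(70 + 102) - 13*24) = sqrt(25/172 - 312) = sqrt(-53639/172) = I*sqrt(2306477)/86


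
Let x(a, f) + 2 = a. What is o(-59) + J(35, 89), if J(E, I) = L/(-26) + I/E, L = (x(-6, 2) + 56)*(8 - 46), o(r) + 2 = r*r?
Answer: 1616022/455 ≈ 3551.7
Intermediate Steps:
x(a, f) = -2 + a
o(r) = -2 + r**2 (o(r) = -2 + r*r = -2 + r**2)
L = -1824 (L = ((-2 - 6) + 56)*(8 - 46) = (-8 + 56)*(-38) = 48*(-38) = -1824)
J(E, I) = 912/13 + I/E (J(E, I) = -1824/(-26) + I/E = -1824*(-1/26) + I/E = 912/13 + I/E)
o(-59) + J(35, 89) = (-2 + (-59)**2) + (912/13 + 89/35) = (-2 + 3481) + (912/13 + 89*(1/35)) = 3479 + (912/13 + 89/35) = 3479 + 33077/455 = 1616022/455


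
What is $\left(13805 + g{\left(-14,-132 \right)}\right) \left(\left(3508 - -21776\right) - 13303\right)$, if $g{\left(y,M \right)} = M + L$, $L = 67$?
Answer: $164618940$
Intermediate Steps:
$g{\left(y,M \right)} = 67 + M$ ($g{\left(y,M \right)} = M + 67 = 67 + M$)
$\left(13805 + g{\left(-14,-132 \right)}\right) \left(\left(3508 - -21776\right) - 13303\right) = \left(13805 + \left(67 - 132\right)\right) \left(\left(3508 - -21776\right) - 13303\right) = \left(13805 - 65\right) \left(\left(3508 + 21776\right) - 13303\right) = 13740 \left(25284 - 13303\right) = 13740 \cdot 11981 = 164618940$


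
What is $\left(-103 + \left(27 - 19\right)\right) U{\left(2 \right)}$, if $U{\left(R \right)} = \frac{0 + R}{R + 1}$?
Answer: $- \frac{190}{3} \approx -63.333$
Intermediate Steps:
$U{\left(R \right)} = \frac{R}{1 + R}$
$\left(-103 + \left(27 - 19\right)\right) U{\left(2 \right)} = \left(-103 + \left(27 - 19\right)\right) \frac{2}{1 + 2} = \left(-103 + \left(27 - 19\right)\right) \frac{2}{3} = \left(-103 + 8\right) 2 \cdot \frac{1}{3} = \left(-95\right) \frac{2}{3} = - \frac{190}{3}$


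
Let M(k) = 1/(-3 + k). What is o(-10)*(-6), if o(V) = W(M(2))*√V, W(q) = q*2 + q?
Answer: 18*I*√10 ≈ 56.921*I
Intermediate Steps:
W(q) = 3*q (W(q) = 2*q + q = 3*q)
o(V) = -3*√V (o(V) = (3/(-3 + 2))*√V = (3/(-1))*√V = (3*(-1))*√V = -3*√V)
o(-10)*(-6) = -3*I*√10*(-6) = 18*I*√10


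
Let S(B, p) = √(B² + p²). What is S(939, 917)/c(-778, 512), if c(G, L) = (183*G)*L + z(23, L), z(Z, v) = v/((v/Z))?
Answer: -√1722610/72895465 ≈ -1.8005e-5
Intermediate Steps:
z(Z, v) = Z (z(Z, v) = v*(Z/v) = Z)
c(G, L) = 23 + 183*G*L (c(G, L) = (183*G)*L + 23 = 183*G*L + 23 = 23 + 183*G*L)
S(939, 917)/c(-778, 512) = √(939² + 917²)/(23 + 183*(-778)*512) = √(881721 + 840889)/(23 - 72895488) = √1722610/(-72895465) = √1722610*(-1/72895465) = -√1722610/72895465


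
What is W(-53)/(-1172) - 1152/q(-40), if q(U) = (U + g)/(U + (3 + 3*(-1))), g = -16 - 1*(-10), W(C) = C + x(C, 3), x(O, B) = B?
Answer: -13500865/13478 ≈ -1001.7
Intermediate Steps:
W(C) = 3 + C (W(C) = C + 3 = 3 + C)
g = -6 (g = -16 + 10 = -6)
q(U) = (-6 + U)/U (q(U) = (U - 6)/(U + (3 + 3*(-1))) = (-6 + U)/(U + (3 - 3)) = (-6 + U)/(U + 0) = (-6 + U)/U)
W(-53)/(-1172) - 1152/q(-40) = (3 - 53)/(-1172) - 1152*(-40/(-6 - 40)) = -50*(-1/1172) - 1152/((-1/40*(-46))) = 25/586 - 1152/23/20 = 25/586 - 1152*20/23 = 25/586 - 23040/23 = -13500865/13478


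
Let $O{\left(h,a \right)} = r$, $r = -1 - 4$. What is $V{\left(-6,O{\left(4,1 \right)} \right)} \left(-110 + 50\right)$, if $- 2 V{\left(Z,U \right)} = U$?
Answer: $-150$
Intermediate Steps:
$r = -5$ ($r = -1 - 4 = -5$)
$O{\left(h,a \right)} = -5$
$V{\left(Z,U \right)} = - \frac{U}{2}$
$V{\left(-6,O{\left(4,1 \right)} \right)} \left(-110 + 50\right) = \left(- \frac{1}{2}\right) \left(-5\right) \left(-110 + 50\right) = \frac{5}{2} \left(-60\right) = -150$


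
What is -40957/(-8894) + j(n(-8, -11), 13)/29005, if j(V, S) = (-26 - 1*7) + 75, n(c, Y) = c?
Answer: 1188331333/257970470 ≈ 4.6065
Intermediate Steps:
j(V, S) = 42 (j(V, S) = (-26 - 7) + 75 = -33 + 75 = 42)
-40957/(-8894) + j(n(-8, -11), 13)/29005 = -40957/(-8894) + 42/29005 = -40957*(-1/8894) + 42*(1/29005) = 40957/8894 + 42/29005 = 1188331333/257970470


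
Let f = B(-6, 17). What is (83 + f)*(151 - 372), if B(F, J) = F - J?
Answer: -13260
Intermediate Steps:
f = -23 (f = -6 - 1*17 = -6 - 17 = -23)
(83 + f)*(151 - 372) = (83 - 23)*(151 - 372) = 60*(-221) = -13260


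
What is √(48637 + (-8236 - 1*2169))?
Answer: 18*√118 ≈ 195.53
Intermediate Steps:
√(48637 + (-8236 - 1*2169)) = √(48637 + (-8236 - 2169)) = √(48637 - 10405) = √38232 = 18*√118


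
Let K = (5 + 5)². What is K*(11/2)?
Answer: 550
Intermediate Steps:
K = 100 (K = 10² = 100)
K*(11/2) = 100*(11/2) = 550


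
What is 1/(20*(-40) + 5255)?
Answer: 1/4455 ≈ 0.00022447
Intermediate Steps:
1/(20*(-40) + 5255) = 1/(-800 + 5255) = 1/4455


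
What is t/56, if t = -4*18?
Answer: -9/7 ≈ -1.2857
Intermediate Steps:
t = -72
t/56 = -72/56 = -72*1/56 = -9/7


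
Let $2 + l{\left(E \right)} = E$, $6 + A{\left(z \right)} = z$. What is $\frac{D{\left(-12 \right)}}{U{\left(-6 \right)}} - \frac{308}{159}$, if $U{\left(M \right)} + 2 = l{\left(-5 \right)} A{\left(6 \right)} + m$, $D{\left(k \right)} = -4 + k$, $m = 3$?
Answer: $- \frac{2852}{159} \approx -17.937$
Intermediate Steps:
$A{\left(z \right)} = -6 + z$
$l{\left(E \right)} = -2 + E$
$U{\left(M \right)} = 1$ ($U{\left(M \right)} = -2 + \left(\left(-2 - 5\right) \left(-6 + 6\right) + 3\right) = -2 + \left(\left(-7\right) 0 + 3\right) = -2 + \left(0 + 3\right) = -2 + 3 = 1$)
$\frac{D{\left(-12 \right)}}{U{\left(-6 \right)}} - \frac{308}{159} = \frac{-4 - 12}{1} - \frac{308}{159} = \left(-16\right) 1 - \frac{308}{159} = -16 - \frac{308}{159} = - \frac{2852}{159}$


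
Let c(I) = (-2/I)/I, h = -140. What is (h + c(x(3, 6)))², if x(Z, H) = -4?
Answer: 1256641/64 ≈ 19635.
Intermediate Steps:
c(I) = -2/I²
(h + c(x(3, 6)))² = (-140 - 2/(-4)²)² = (-140 - 2*1/16)² = (-140 - ⅛)² = (-1121/8)² = 1256641/64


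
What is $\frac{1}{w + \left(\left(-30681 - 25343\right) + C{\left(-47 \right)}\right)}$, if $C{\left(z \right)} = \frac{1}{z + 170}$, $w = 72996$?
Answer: $\frac{123}{2087557} \approx 5.8921 \cdot 10^{-5}$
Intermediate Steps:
$C{\left(z \right)} = \frac{1}{170 + z}$
$\frac{1}{w + \left(\left(-30681 - 25343\right) + C{\left(-47 \right)}\right)} = \frac{1}{72996 + \left(\left(-30681 - 25343\right) + \frac{1}{170 - 47}\right)} = \frac{1}{72996 - \left(56024 - \frac{1}{123}\right)} = \frac{1}{72996 + \left(-56024 + \frac{1}{123}\right)} = \frac{1}{72996 - \frac{6890951}{123}} = \frac{1}{\frac{2087557}{123}} = \frac{123}{2087557}$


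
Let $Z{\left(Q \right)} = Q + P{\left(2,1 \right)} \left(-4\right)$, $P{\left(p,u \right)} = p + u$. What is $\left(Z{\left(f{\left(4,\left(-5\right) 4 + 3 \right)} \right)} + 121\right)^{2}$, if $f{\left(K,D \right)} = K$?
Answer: $12769$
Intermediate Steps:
$Z{\left(Q \right)} = -12 + Q$ ($Z{\left(Q \right)} = Q + \left(2 + 1\right) \left(-4\right) = Q + 3 \left(-4\right) = Q - 12 = -12 + Q$)
$\left(Z{\left(f{\left(4,\left(-5\right) 4 + 3 \right)} \right)} + 121\right)^{2} = \left(\left(-12 + 4\right) + 121\right)^{2} = \left(-8 + 121\right)^{2} = 113^{2} = 12769$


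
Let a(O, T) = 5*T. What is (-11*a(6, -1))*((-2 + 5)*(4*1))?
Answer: 660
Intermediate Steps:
(-11*a(6, -1))*((-2 + 5)*(4*1)) = (-55*(-1))*((-2 + 5)*(4*1)) = (-11*(-5))*(3*4) = 55*12 = 660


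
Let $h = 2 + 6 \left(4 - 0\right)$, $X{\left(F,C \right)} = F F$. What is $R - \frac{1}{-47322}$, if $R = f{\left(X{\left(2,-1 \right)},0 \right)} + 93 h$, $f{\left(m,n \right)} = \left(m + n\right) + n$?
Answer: $\frac{114613885}{47322} \approx 2422.0$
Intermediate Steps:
$X{\left(F,C \right)} = F^{2}$
$f{\left(m,n \right)} = m + 2 n$
$h = 26$ ($h = 2 + 6 \left(4 + 0\right) = 2 + 6 \cdot 4 = 2 + 24 = 26$)
$R = 2422$ ($R = \left(2^{2} + 2 \cdot 0\right) + 93 \cdot 26 = \left(4 + 0\right) + 2418 = 4 + 2418 = 2422$)
$R - \frac{1}{-47322} = 2422 - \frac{1}{-47322} = 2422 - - \frac{1}{47322} = 2422 + \frac{1}{47322} = \frac{114613885}{47322}$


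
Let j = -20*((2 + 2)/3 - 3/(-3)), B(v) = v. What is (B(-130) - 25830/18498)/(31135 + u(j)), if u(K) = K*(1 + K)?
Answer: -729171/184606957 ≈ -0.0039499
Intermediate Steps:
j = -140/3 (j = -20*(4*(1/3) - 3*(-1/3)) = -20*(4/3 + 1) = -20*7/3 = -140/3 ≈ -46.667)
(B(-130) - 25830/18498)/(31135 + u(j)) = (-130 - 25830/18498)/(31135 - 140*(1 - 140/3)/3) = (-130 - 25830*1/18498)/(31135 - 140/3*(-137/3)) = (-130 - 4305/3083)/(31135 + 19180/9) = -405095/(3083*299395/9) = -405095/3083*9/299395 = -729171/184606957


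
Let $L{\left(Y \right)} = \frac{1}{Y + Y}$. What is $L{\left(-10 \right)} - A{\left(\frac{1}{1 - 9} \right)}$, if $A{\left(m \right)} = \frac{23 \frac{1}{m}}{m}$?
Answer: $- \frac{29441}{20} \approx -1472.1$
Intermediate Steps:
$L{\left(Y \right)} = \frac{1}{2 Y}$
$A{\left(m \right)} = \frac{23}{m^{2}}$
$L{\left(-10 \right)} - A{\left(\frac{1}{1 - 9} \right)} = \frac{1}{2 \left(-10\right)} - \frac{23}{\frac{1}{\left(1 - 9\right)^{2}}} = \frac{1}{2} \left(- \frac{1}{10}\right) - \frac{23}{\frac{1}{64}} = - \frac{1}{20} - \frac{23}{\frac{1}{64}} = - \frac{1}{20} - 23 \cdot 64 = - \frac{1}{20} - 1472 = - \frac{29441}{20}$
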